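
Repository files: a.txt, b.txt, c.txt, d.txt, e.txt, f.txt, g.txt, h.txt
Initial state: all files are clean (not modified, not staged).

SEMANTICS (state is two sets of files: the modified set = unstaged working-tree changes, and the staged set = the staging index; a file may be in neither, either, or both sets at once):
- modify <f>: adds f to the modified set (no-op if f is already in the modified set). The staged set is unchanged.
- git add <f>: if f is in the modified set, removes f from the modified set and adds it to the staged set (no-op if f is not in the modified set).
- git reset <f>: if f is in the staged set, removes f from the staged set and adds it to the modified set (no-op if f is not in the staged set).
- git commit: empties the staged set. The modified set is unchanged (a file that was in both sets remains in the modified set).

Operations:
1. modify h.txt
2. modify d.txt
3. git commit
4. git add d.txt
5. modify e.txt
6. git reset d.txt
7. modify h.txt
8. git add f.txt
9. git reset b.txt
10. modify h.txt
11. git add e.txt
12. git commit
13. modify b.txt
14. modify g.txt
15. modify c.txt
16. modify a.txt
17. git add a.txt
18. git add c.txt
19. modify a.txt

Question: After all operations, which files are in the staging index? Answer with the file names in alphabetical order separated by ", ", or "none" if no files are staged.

After op 1 (modify h.txt): modified={h.txt} staged={none}
After op 2 (modify d.txt): modified={d.txt, h.txt} staged={none}
After op 3 (git commit): modified={d.txt, h.txt} staged={none}
After op 4 (git add d.txt): modified={h.txt} staged={d.txt}
After op 5 (modify e.txt): modified={e.txt, h.txt} staged={d.txt}
After op 6 (git reset d.txt): modified={d.txt, e.txt, h.txt} staged={none}
After op 7 (modify h.txt): modified={d.txt, e.txt, h.txt} staged={none}
After op 8 (git add f.txt): modified={d.txt, e.txt, h.txt} staged={none}
After op 9 (git reset b.txt): modified={d.txt, e.txt, h.txt} staged={none}
After op 10 (modify h.txt): modified={d.txt, e.txt, h.txt} staged={none}
After op 11 (git add e.txt): modified={d.txt, h.txt} staged={e.txt}
After op 12 (git commit): modified={d.txt, h.txt} staged={none}
After op 13 (modify b.txt): modified={b.txt, d.txt, h.txt} staged={none}
After op 14 (modify g.txt): modified={b.txt, d.txt, g.txt, h.txt} staged={none}
After op 15 (modify c.txt): modified={b.txt, c.txt, d.txt, g.txt, h.txt} staged={none}
After op 16 (modify a.txt): modified={a.txt, b.txt, c.txt, d.txt, g.txt, h.txt} staged={none}
After op 17 (git add a.txt): modified={b.txt, c.txt, d.txt, g.txt, h.txt} staged={a.txt}
After op 18 (git add c.txt): modified={b.txt, d.txt, g.txt, h.txt} staged={a.txt, c.txt}
After op 19 (modify a.txt): modified={a.txt, b.txt, d.txt, g.txt, h.txt} staged={a.txt, c.txt}

Answer: a.txt, c.txt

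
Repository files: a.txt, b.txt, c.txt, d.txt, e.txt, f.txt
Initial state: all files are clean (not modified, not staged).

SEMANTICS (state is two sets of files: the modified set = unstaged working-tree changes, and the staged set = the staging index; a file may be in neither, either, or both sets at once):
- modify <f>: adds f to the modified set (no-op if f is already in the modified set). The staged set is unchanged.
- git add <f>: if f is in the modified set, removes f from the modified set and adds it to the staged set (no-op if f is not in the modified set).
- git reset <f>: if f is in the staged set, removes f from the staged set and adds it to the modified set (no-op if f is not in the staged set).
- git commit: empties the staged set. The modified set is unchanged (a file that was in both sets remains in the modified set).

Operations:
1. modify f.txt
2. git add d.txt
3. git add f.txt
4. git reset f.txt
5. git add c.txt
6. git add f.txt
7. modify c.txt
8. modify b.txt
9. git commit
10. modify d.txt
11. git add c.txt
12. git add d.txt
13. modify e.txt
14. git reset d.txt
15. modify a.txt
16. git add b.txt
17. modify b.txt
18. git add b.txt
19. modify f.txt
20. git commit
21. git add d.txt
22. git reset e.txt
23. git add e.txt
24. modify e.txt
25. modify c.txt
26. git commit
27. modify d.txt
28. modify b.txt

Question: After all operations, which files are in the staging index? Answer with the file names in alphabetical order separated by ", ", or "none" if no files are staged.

Answer: none

Derivation:
After op 1 (modify f.txt): modified={f.txt} staged={none}
After op 2 (git add d.txt): modified={f.txt} staged={none}
After op 3 (git add f.txt): modified={none} staged={f.txt}
After op 4 (git reset f.txt): modified={f.txt} staged={none}
After op 5 (git add c.txt): modified={f.txt} staged={none}
After op 6 (git add f.txt): modified={none} staged={f.txt}
After op 7 (modify c.txt): modified={c.txt} staged={f.txt}
After op 8 (modify b.txt): modified={b.txt, c.txt} staged={f.txt}
After op 9 (git commit): modified={b.txt, c.txt} staged={none}
After op 10 (modify d.txt): modified={b.txt, c.txt, d.txt} staged={none}
After op 11 (git add c.txt): modified={b.txt, d.txt} staged={c.txt}
After op 12 (git add d.txt): modified={b.txt} staged={c.txt, d.txt}
After op 13 (modify e.txt): modified={b.txt, e.txt} staged={c.txt, d.txt}
After op 14 (git reset d.txt): modified={b.txt, d.txt, e.txt} staged={c.txt}
After op 15 (modify a.txt): modified={a.txt, b.txt, d.txt, e.txt} staged={c.txt}
After op 16 (git add b.txt): modified={a.txt, d.txt, e.txt} staged={b.txt, c.txt}
After op 17 (modify b.txt): modified={a.txt, b.txt, d.txt, e.txt} staged={b.txt, c.txt}
After op 18 (git add b.txt): modified={a.txt, d.txt, e.txt} staged={b.txt, c.txt}
After op 19 (modify f.txt): modified={a.txt, d.txt, e.txt, f.txt} staged={b.txt, c.txt}
After op 20 (git commit): modified={a.txt, d.txt, e.txt, f.txt} staged={none}
After op 21 (git add d.txt): modified={a.txt, e.txt, f.txt} staged={d.txt}
After op 22 (git reset e.txt): modified={a.txt, e.txt, f.txt} staged={d.txt}
After op 23 (git add e.txt): modified={a.txt, f.txt} staged={d.txt, e.txt}
After op 24 (modify e.txt): modified={a.txt, e.txt, f.txt} staged={d.txt, e.txt}
After op 25 (modify c.txt): modified={a.txt, c.txt, e.txt, f.txt} staged={d.txt, e.txt}
After op 26 (git commit): modified={a.txt, c.txt, e.txt, f.txt} staged={none}
After op 27 (modify d.txt): modified={a.txt, c.txt, d.txt, e.txt, f.txt} staged={none}
After op 28 (modify b.txt): modified={a.txt, b.txt, c.txt, d.txt, e.txt, f.txt} staged={none}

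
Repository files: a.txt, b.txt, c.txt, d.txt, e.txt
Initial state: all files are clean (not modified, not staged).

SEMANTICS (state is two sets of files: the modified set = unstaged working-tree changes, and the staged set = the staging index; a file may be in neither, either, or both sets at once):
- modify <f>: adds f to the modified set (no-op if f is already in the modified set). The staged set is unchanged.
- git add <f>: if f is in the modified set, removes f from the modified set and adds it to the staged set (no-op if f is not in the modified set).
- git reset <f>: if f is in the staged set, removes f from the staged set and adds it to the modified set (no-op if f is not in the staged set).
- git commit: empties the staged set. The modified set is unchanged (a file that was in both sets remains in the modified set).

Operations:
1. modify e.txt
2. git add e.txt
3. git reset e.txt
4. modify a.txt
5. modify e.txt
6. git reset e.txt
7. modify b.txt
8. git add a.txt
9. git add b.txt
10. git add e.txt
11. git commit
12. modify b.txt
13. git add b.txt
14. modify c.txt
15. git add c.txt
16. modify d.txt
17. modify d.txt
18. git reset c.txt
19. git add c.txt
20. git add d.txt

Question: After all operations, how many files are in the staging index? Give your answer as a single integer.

Answer: 3

Derivation:
After op 1 (modify e.txt): modified={e.txt} staged={none}
After op 2 (git add e.txt): modified={none} staged={e.txt}
After op 3 (git reset e.txt): modified={e.txt} staged={none}
After op 4 (modify a.txt): modified={a.txt, e.txt} staged={none}
After op 5 (modify e.txt): modified={a.txt, e.txt} staged={none}
After op 6 (git reset e.txt): modified={a.txt, e.txt} staged={none}
After op 7 (modify b.txt): modified={a.txt, b.txt, e.txt} staged={none}
After op 8 (git add a.txt): modified={b.txt, e.txt} staged={a.txt}
After op 9 (git add b.txt): modified={e.txt} staged={a.txt, b.txt}
After op 10 (git add e.txt): modified={none} staged={a.txt, b.txt, e.txt}
After op 11 (git commit): modified={none} staged={none}
After op 12 (modify b.txt): modified={b.txt} staged={none}
After op 13 (git add b.txt): modified={none} staged={b.txt}
After op 14 (modify c.txt): modified={c.txt} staged={b.txt}
After op 15 (git add c.txt): modified={none} staged={b.txt, c.txt}
After op 16 (modify d.txt): modified={d.txt} staged={b.txt, c.txt}
After op 17 (modify d.txt): modified={d.txt} staged={b.txt, c.txt}
After op 18 (git reset c.txt): modified={c.txt, d.txt} staged={b.txt}
After op 19 (git add c.txt): modified={d.txt} staged={b.txt, c.txt}
After op 20 (git add d.txt): modified={none} staged={b.txt, c.txt, d.txt}
Final staged set: {b.txt, c.txt, d.txt} -> count=3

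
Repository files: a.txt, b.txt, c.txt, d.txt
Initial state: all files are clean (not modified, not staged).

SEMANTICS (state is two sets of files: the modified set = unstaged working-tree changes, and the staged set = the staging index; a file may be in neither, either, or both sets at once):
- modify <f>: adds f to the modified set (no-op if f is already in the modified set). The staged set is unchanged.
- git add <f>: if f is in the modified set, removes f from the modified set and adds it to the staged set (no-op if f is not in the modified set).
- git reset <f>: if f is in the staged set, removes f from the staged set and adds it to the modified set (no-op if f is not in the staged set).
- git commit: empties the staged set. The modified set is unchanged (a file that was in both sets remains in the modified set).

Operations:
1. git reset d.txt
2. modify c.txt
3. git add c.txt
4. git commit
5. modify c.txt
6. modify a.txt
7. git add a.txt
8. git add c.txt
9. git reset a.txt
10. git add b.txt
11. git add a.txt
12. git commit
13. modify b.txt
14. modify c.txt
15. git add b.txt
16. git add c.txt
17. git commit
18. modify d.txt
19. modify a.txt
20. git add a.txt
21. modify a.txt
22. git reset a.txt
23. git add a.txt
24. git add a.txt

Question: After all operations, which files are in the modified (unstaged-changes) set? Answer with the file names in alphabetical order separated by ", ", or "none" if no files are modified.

After op 1 (git reset d.txt): modified={none} staged={none}
After op 2 (modify c.txt): modified={c.txt} staged={none}
After op 3 (git add c.txt): modified={none} staged={c.txt}
After op 4 (git commit): modified={none} staged={none}
After op 5 (modify c.txt): modified={c.txt} staged={none}
After op 6 (modify a.txt): modified={a.txt, c.txt} staged={none}
After op 7 (git add a.txt): modified={c.txt} staged={a.txt}
After op 8 (git add c.txt): modified={none} staged={a.txt, c.txt}
After op 9 (git reset a.txt): modified={a.txt} staged={c.txt}
After op 10 (git add b.txt): modified={a.txt} staged={c.txt}
After op 11 (git add a.txt): modified={none} staged={a.txt, c.txt}
After op 12 (git commit): modified={none} staged={none}
After op 13 (modify b.txt): modified={b.txt} staged={none}
After op 14 (modify c.txt): modified={b.txt, c.txt} staged={none}
After op 15 (git add b.txt): modified={c.txt} staged={b.txt}
After op 16 (git add c.txt): modified={none} staged={b.txt, c.txt}
After op 17 (git commit): modified={none} staged={none}
After op 18 (modify d.txt): modified={d.txt} staged={none}
After op 19 (modify a.txt): modified={a.txt, d.txt} staged={none}
After op 20 (git add a.txt): modified={d.txt} staged={a.txt}
After op 21 (modify a.txt): modified={a.txt, d.txt} staged={a.txt}
After op 22 (git reset a.txt): modified={a.txt, d.txt} staged={none}
After op 23 (git add a.txt): modified={d.txt} staged={a.txt}
After op 24 (git add a.txt): modified={d.txt} staged={a.txt}

Answer: d.txt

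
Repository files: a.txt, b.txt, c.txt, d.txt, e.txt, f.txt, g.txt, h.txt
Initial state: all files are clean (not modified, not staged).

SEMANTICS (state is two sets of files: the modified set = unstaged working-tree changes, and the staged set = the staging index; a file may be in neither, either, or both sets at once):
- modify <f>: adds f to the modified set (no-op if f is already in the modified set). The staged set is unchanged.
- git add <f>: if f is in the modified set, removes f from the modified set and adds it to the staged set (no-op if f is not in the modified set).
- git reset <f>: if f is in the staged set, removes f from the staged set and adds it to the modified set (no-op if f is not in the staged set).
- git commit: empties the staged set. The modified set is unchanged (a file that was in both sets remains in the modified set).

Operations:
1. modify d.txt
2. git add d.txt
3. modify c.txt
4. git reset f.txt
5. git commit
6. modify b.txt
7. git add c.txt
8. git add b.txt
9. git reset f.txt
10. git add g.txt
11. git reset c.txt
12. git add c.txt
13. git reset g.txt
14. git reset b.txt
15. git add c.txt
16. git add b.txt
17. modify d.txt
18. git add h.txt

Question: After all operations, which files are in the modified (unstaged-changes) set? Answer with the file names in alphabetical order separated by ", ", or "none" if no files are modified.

Answer: d.txt

Derivation:
After op 1 (modify d.txt): modified={d.txt} staged={none}
After op 2 (git add d.txt): modified={none} staged={d.txt}
After op 3 (modify c.txt): modified={c.txt} staged={d.txt}
After op 4 (git reset f.txt): modified={c.txt} staged={d.txt}
After op 5 (git commit): modified={c.txt} staged={none}
After op 6 (modify b.txt): modified={b.txt, c.txt} staged={none}
After op 7 (git add c.txt): modified={b.txt} staged={c.txt}
After op 8 (git add b.txt): modified={none} staged={b.txt, c.txt}
After op 9 (git reset f.txt): modified={none} staged={b.txt, c.txt}
After op 10 (git add g.txt): modified={none} staged={b.txt, c.txt}
After op 11 (git reset c.txt): modified={c.txt} staged={b.txt}
After op 12 (git add c.txt): modified={none} staged={b.txt, c.txt}
After op 13 (git reset g.txt): modified={none} staged={b.txt, c.txt}
After op 14 (git reset b.txt): modified={b.txt} staged={c.txt}
After op 15 (git add c.txt): modified={b.txt} staged={c.txt}
After op 16 (git add b.txt): modified={none} staged={b.txt, c.txt}
After op 17 (modify d.txt): modified={d.txt} staged={b.txt, c.txt}
After op 18 (git add h.txt): modified={d.txt} staged={b.txt, c.txt}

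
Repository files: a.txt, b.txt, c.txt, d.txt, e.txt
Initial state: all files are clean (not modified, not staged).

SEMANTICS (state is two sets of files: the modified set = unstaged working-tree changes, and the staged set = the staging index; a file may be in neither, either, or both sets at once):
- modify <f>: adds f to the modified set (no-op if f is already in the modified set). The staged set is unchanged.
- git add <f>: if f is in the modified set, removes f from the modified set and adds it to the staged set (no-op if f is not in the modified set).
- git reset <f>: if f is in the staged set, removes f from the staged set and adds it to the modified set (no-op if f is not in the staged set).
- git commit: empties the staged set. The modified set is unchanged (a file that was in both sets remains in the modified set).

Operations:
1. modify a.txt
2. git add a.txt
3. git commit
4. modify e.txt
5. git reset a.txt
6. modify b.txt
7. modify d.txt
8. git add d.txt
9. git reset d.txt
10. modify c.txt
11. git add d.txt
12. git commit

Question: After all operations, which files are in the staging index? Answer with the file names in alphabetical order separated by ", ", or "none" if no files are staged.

Answer: none

Derivation:
After op 1 (modify a.txt): modified={a.txt} staged={none}
After op 2 (git add a.txt): modified={none} staged={a.txt}
After op 3 (git commit): modified={none} staged={none}
After op 4 (modify e.txt): modified={e.txt} staged={none}
After op 5 (git reset a.txt): modified={e.txt} staged={none}
After op 6 (modify b.txt): modified={b.txt, e.txt} staged={none}
After op 7 (modify d.txt): modified={b.txt, d.txt, e.txt} staged={none}
After op 8 (git add d.txt): modified={b.txt, e.txt} staged={d.txt}
After op 9 (git reset d.txt): modified={b.txt, d.txt, e.txt} staged={none}
After op 10 (modify c.txt): modified={b.txt, c.txt, d.txt, e.txt} staged={none}
After op 11 (git add d.txt): modified={b.txt, c.txt, e.txt} staged={d.txt}
After op 12 (git commit): modified={b.txt, c.txt, e.txt} staged={none}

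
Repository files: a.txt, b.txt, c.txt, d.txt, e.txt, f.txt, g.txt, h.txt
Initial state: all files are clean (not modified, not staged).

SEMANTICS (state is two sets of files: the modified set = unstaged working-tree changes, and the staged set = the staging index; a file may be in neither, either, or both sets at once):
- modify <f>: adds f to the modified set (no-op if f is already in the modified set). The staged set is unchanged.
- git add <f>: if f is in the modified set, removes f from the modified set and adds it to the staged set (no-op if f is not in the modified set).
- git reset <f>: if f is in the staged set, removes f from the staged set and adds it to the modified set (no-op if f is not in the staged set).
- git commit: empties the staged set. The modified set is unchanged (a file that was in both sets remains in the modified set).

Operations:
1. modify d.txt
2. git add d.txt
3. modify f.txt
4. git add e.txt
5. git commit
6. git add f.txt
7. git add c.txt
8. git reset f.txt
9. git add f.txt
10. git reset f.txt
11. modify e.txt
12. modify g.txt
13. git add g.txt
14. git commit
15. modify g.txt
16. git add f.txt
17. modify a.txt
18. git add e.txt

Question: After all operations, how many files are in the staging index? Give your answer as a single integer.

Answer: 2

Derivation:
After op 1 (modify d.txt): modified={d.txt} staged={none}
After op 2 (git add d.txt): modified={none} staged={d.txt}
After op 3 (modify f.txt): modified={f.txt} staged={d.txt}
After op 4 (git add e.txt): modified={f.txt} staged={d.txt}
After op 5 (git commit): modified={f.txt} staged={none}
After op 6 (git add f.txt): modified={none} staged={f.txt}
After op 7 (git add c.txt): modified={none} staged={f.txt}
After op 8 (git reset f.txt): modified={f.txt} staged={none}
After op 9 (git add f.txt): modified={none} staged={f.txt}
After op 10 (git reset f.txt): modified={f.txt} staged={none}
After op 11 (modify e.txt): modified={e.txt, f.txt} staged={none}
After op 12 (modify g.txt): modified={e.txt, f.txt, g.txt} staged={none}
After op 13 (git add g.txt): modified={e.txt, f.txt} staged={g.txt}
After op 14 (git commit): modified={e.txt, f.txt} staged={none}
After op 15 (modify g.txt): modified={e.txt, f.txt, g.txt} staged={none}
After op 16 (git add f.txt): modified={e.txt, g.txt} staged={f.txt}
After op 17 (modify a.txt): modified={a.txt, e.txt, g.txt} staged={f.txt}
After op 18 (git add e.txt): modified={a.txt, g.txt} staged={e.txt, f.txt}
Final staged set: {e.txt, f.txt} -> count=2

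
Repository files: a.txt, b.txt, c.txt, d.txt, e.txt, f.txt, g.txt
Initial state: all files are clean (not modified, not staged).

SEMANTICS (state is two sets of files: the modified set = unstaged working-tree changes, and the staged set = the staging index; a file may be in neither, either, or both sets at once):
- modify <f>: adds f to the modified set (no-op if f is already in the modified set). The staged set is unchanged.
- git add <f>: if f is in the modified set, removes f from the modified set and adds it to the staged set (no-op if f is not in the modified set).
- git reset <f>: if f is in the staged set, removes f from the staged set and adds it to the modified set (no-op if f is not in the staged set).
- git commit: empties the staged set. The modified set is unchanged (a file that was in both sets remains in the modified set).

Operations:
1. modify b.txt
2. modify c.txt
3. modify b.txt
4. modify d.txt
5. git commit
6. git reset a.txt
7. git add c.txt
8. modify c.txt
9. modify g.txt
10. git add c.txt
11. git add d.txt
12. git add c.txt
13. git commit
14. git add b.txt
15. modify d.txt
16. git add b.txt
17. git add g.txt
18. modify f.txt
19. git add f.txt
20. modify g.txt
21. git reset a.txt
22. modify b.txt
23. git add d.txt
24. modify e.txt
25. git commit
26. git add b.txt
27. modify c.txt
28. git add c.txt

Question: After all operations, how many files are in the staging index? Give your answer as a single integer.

Answer: 2

Derivation:
After op 1 (modify b.txt): modified={b.txt} staged={none}
After op 2 (modify c.txt): modified={b.txt, c.txt} staged={none}
After op 3 (modify b.txt): modified={b.txt, c.txt} staged={none}
After op 4 (modify d.txt): modified={b.txt, c.txt, d.txt} staged={none}
After op 5 (git commit): modified={b.txt, c.txt, d.txt} staged={none}
After op 6 (git reset a.txt): modified={b.txt, c.txt, d.txt} staged={none}
After op 7 (git add c.txt): modified={b.txt, d.txt} staged={c.txt}
After op 8 (modify c.txt): modified={b.txt, c.txt, d.txt} staged={c.txt}
After op 9 (modify g.txt): modified={b.txt, c.txt, d.txt, g.txt} staged={c.txt}
After op 10 (git add c.txt): modified={b.txt, d.txt, g.txt} staged={c.txt}
After op 11 (git add d.txt): modified={b.txt, g.txt} staged={c.txt, d.txt}
After op 12 (git add c.txt): modified={b.txt, g.txt} staged={c.txt, d.txt}
After op 13 (git commit): modified={b.txt, g.txt} staged={none}
After op 14 (git add b.txt): modified={g.txt} staged={b.txt}
After op 15 (modify d.txt): modified={d.txt, g.txt} staged={b.txt}
After op 16 (git add b.txt): modified={d.txt, g.txt} staged={b.txt}
After op 17 (git add g.txt): modified={d.txt} staged={b.txt, g.txt}
After op 18 (modify f.txt): modified={d.txt, f.txt} staged={b.txt, g.txt}
After op 19 (git add f.txt): modified={d.txt} staged={b.txt, f.txt, g.txt}
After op 20 (modify g.txt): modified={d.txt, g.txt} staged={b.txt, f.txt, g.txt}
After op 21 (git reset a.txt): modified={d.txt, g.txt} staged={b.txt, f.txt, g.txt}
After op 22 (modify b.txt): modified={b.txt, d.txt, g.txt} staged={b.txt, f.txt, g.txt}
After op 23 (git add d.txt): modified={b.txt, g.txt} staged={b.txt, d.txt, f.txt, g.txt}
After op 24 (modify e.txt): modified={b.txt, e.txt, g.txt} staged={b.txt, d.txt, f.txt, g.txt}
After op 25 (git commit): modified={b.txt, e.txt, g.txt} staged={none}
After op 26 (git add b.txt): modified={e.txt, g.txt} staged={b.txt}
After op 27 (modify c.txt): modified={c.txt, e.txt, g.txt} staged={b.txt}
After op 28 (git add c.txt): modified={e.txt, g.txt} staged={b.txt, c.txt}
Final staged set: {b.txt, c.txt} -> count=2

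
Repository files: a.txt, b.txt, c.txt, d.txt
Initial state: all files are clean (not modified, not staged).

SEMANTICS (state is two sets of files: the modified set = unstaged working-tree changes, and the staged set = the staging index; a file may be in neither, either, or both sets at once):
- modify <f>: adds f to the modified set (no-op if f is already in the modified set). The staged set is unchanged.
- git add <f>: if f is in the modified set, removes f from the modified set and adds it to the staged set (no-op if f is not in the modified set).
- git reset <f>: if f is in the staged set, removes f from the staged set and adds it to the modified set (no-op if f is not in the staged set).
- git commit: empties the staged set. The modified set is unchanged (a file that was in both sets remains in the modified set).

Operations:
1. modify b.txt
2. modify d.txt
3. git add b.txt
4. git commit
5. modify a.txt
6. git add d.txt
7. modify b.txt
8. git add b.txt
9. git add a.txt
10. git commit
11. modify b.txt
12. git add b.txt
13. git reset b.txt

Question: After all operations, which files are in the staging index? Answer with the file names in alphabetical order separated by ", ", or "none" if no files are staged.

After op 1 (modify b.txt): modified={b.txt} staged={none}
After op 2 (modify d.txt): modified={b.txt, d.txt} staged={none}
After op 3 (git add b.txt): modified={d.txt} staged={b.txt}
After op 4 (git commit): modified={d.txt} staged={none}
After op 5 (modify a.txt): modified={a.txt, d.txt} staged={none}
After op 6 (git add d.txt): modified={a.txt} staged={d.txt}
After op 7 (modify b.txt): modified={a.txt, b.txt} staged={d.txt}
After op 8 (git add b.txt): modified={a.txt} staged={b.txt, d.txt}
After op 9 (git add a.txt): modified={none} staged={a.txt, b.txt, d.txt}
After op 10 (git commit): modified={none} staged={none}
After op 11 (modify b.txt): modified={b.txt} staged={none}
After op 12 (git add b.txt): modified={none} staged={b.txt}
After op 13 (git reset b.txt): modified={b.txt} staged={none}

Answer: none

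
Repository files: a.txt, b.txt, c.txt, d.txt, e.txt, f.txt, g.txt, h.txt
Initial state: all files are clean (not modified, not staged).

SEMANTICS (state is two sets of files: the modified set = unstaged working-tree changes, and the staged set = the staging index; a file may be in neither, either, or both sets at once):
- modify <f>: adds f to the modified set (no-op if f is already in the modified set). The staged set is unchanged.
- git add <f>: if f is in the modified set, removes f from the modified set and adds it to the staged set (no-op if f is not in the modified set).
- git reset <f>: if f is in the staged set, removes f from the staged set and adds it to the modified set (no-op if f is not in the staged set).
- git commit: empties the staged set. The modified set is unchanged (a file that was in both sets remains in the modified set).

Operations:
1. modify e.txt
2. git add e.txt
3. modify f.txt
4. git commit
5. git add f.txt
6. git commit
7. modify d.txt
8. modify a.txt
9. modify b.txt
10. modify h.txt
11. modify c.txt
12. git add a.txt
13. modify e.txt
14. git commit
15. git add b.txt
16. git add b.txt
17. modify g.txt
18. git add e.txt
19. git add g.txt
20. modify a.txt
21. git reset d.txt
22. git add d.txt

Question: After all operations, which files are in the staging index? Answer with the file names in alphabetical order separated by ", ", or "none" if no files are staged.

Answer: b.txt, d.txt, e.txt, g.txt

Derivation:
After op 1 (modify e.txt): modified={e.txt} staged={none}
After op 2 (git add e.txt): modified={none} staged={e.txt}
After op 3 (modify f.txt): modified={f.txt} staged={e.txt}
After op 4 (git commit): modified={f.txt} staged={none}
After op 5 (git add f.txt): modified={none} staged={f.txt}
After op 6 (git commit): modified={none} staged={none}
After op 7 (modify d.txt): modified={d.txt} staged={none}
After op 8 (modify a.txt): modified={a.txt, d.txt} staged={none}
After op 9 (modify b.txt): modified={a.txt, b.txt, d.txt} staged={none}
After op 10 (modify h.txt): modified={a.txt, b.txt, d.txt, h.txt} staged={none}
After op 11 (modify c.txt): modified={a.txt, b.txt, c.txt, d.txt, h.txt} staged={none}
After op 12 (git add a.txt): modified={b.txt, c.txt, d.txt, h.txt} staged={a.txt}
After op 13 (modify e.txt): modified={b.txt, c.txt, d.txt, e.txt, h.txt} staged={a.txt}
After op 14 (git commit): modified={b.txt, c.txt, d.txt, e.txt, h.txt} staged={none}
After op 15 (git add b.txt): modified={c.txt, d.txt, e.txt, h.txt} staged={b.txt}
After op 16 (git add b.txt): modified={c.txt, d.txt, e.txt, h.txt} staged={b.txt}
After op 17 (modify g.txt): modified={c.txt, d.txt, e.txt, g.txt, h.txt} staged={b.txt}
After op 18 (git add e.txt): modified={c.txt, d.txt, g.txt, h.txt} staged={b.txt, e.txt}
After op 19 (git add g.txt): modified={c.txt, d.txt, h.txt} staged={b.txt, e.txt, g.txt}
After op 20 (modify a.txt): modified={a.txt, c.txt, d.txt, h.txt} staged={b.txt, e.txt, g.txt}
After op 21 (git reset d.txt): modified={a.txt, c.txt, d.txt, h.txt} staged={b.txt, e.txt, g.txt}
After op 22 (git add d.txt): modified={a.txt, c.txt, h.txt} staged={b.txt, d.txt, e.txt, g.txt}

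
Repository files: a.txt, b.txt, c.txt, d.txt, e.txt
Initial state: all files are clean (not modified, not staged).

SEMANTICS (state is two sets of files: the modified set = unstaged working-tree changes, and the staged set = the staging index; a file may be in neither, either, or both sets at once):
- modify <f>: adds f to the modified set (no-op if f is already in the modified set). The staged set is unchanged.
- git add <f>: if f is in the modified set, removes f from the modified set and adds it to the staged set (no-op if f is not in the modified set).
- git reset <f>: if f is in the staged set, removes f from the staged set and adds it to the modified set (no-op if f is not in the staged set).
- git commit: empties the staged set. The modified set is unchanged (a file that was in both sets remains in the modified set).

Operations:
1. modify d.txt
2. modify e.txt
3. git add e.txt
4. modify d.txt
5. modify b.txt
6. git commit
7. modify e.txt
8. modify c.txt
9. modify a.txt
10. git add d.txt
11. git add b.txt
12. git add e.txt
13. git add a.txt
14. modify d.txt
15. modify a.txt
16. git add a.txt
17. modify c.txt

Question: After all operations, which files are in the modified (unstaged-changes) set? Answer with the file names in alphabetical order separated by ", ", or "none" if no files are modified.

Answer: c.txt, d.txt

Derivation:
After op 1 (modify d.txt): modified={d.txt} staged={none}
After op 2 (modify e.txt): modified={d.txt, e.txt} staged={none}
After op 3 (git add e.txt): modified={d.txt} staged={e.txt}
After op 4 (modify d.txt): modified={d.txt} staged={e.txt}
After op 5 (modify b.txt): modified={b.txt, d.txt} staged={e.txt}
After op 6 (git commit): modified={b.txt, d.txt} staged={none}
After op 7 (modify e.txt): modified={b.txt, d.txt, e.txt} staged={none}
After op 8 (modify c.txt): modified={b.txt, c.txt, d.txt, e.txt} staged={none}
After op 9 (modify a.txt): modified={a.txt, b.txt, c.txt, d.txt, e.txt} staged={none}
After op 10 (git add d.txt): modified={a.txt, b.txt, c.txt, e.txt} staged={d.txt}
After op 11 (git add b.txt): modified={a.txt, c.txt, e.txt} staged={b.txt, d.txt}
After op 12 (git add e.txt): modified={a.txt, c.txt} staged={b.txt, d.txt, e.txt}
After op 13 (git add a.txt): modified={c.txt} staged={a.txt, b.txt, d.txt, e.txt}
After op 14 (modify d.txt): modified={c.txt, d.txt} staged={a.txt, b.txt, d.txt, e.txt}
After op 15 (modify a.txt): modified={a.txt, c.txt, d.txt} staged={a.txt, b.txt, d.txt, e.txt}
After op 16 (git add a.txt): modified={c.txt, d.txt} staged={a.txt, b.txt, d.txt, e.txt}
After op 17 (modify c.txt): modified={c.txt, d.txt} staged={a.txt, b.txt, d.txt, e.txt}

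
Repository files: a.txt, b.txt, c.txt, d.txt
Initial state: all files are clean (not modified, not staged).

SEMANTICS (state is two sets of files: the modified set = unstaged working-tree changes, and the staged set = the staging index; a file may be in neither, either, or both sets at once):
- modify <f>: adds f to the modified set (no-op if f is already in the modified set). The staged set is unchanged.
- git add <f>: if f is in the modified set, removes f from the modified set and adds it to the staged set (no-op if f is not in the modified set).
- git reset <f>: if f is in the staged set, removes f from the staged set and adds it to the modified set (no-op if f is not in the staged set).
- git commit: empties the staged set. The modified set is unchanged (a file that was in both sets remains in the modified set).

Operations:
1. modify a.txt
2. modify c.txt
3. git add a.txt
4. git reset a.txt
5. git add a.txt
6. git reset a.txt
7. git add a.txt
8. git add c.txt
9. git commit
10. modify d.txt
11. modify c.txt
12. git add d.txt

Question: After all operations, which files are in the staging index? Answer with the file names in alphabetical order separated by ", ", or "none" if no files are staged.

After op 1 (modify a.txt): modified={a.txt} staged={none}
After op 2 (modify c.txt): modified={a.txt, c.txt} staged={none}
After op 3 (git add a.txt): modified={c.txt} staged={a.txt}
After op 4 (git reset a.txt): modified={a.txt, c.txt} staged={none}
After op 5 (git add a.txt): modified={c.txt} staged={a.txt}
After op 6 (git reset a.txt): modified={a.txt, c.txt} staged={none}
After op 7 (git add a.txt): modified={c.txt} staged={a.txt}
After op 8 (git add c.txt): modified={none} staged={a.txt, c.txt}
After op 9 (git commit): modified={none} staged={none}
After op 10 (modify d.txt): modified={d.txt} staged={none}
After op 11 (modify c.txt): modified={c.txt, d.txt} staged={none}
After op 12 (git add d.txt): modified={c.txt} staged={d.txt}

Answer: d.txt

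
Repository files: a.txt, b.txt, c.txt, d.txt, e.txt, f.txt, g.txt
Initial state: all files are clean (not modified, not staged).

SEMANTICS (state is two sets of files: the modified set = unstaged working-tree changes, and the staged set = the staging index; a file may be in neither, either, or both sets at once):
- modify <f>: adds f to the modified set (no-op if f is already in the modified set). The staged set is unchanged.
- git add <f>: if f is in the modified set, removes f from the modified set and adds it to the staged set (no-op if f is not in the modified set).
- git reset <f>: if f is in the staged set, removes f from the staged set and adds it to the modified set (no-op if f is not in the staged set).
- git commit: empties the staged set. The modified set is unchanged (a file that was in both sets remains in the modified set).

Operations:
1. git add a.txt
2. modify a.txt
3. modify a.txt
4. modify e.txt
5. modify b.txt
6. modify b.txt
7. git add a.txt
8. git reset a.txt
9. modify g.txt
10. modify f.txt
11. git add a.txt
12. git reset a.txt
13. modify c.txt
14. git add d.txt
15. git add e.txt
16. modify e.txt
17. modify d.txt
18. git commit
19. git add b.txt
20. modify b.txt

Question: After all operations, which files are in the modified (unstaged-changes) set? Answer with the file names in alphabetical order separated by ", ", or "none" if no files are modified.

After op 1 (git add a.txt): modified={none} staged={none}
After op 2 (modify a.txt): modified={a.txt} staged={none}
After op 3 (modify a.txt): modified={a.txt} staged={none}
After op 4 (modify e.txt): modified={a.txt, e.txt} staged={none}
After op 5 (modify b.txt): modified={a.txt, b.txt, e.txt} staged={none}
After op 6 (modify b.txt): modified={a.txt, b.txt, e.txt} staged={none}
After op 7 (git add a.txt): modified={b.txt, e.txt} staged={a.txt}
After op 8 (git reset a.txt): modified={a.txt, b.txt, e.txt} staged={none}
After op 9 (modify g.txt): modified={a.txt, b.txt, e.txt, g.txt} staged={none}
After op 10 (modify f.txt): modified={a.txt, b.txt, e.txt, f.txt, g.txt} staged={none}
After op 11 (git add a.txt): modified={b.txt, e.txt, f.txt, g.txt} staged={a.txt}
After op 12 (git reset a.txt): modified={a.txt, b.txt, e.txt, f.txt, g.txt} staged={none}
After op 13 (modify c.txt): modified={a.txt, b.txt, c.txt, e.txt, f.txt, g.txt} staged={none}
After op 14 (git add d.txt): modified={a.txt, b.txt, c.txt, e.txt, f.txt, g.txt} staged={none}
After op 15 (git add e.txt): modified={a.txt, b.txt, c.txt, f.txt, g.txt} staged={e.txt}
After op 16 (modify e.txt): modified={a.txt, b.txt, c.txt, e.txt, f.txt, g.txt} staged={e.txt}
After op 17 (modify d.txt): modified={a.txt, b.txt, c.txt, d.txt, e.txt, f.txt, g.txt} staged={e.txt}
After op 18 (git commit): modified={a.txt, b.txt, c.txt, d.txt, e.txt, f.txt, g.txt} staged={none}
After op 19 (git add b.txt): modified={a.txt, c.txt, d.txt, e.txt, f.txt, g.txt} staged={b.txt}
After op 20 (modify b.txt): modified={a.txt, b.txt, c.txt, d.txt, e.txt, f.txt, g.txt} staged={b.txt}

Answer: a.txt, b.txt, c.txt, d.txt, e.txt, f.txt, g.txt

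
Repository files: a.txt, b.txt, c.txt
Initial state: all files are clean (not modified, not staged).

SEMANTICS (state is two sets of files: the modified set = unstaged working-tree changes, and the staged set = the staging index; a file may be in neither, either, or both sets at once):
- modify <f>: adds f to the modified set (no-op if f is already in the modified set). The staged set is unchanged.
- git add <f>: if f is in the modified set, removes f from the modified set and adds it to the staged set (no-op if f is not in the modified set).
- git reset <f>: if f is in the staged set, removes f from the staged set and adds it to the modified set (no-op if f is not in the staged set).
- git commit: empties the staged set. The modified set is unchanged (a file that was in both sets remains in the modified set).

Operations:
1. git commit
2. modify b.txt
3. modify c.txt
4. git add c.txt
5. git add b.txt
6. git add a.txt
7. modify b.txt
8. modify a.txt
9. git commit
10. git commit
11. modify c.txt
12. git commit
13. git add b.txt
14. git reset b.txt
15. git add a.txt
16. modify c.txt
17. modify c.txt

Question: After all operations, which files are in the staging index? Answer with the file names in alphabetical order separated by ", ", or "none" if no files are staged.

Answer: a.txt

Derivation:
After op 1 (git commit): modified={none} staged={none}
After op 2 (modify b.txt): modified={b.txt} staged={none}
After op 3 (modify c.txt): modified={b.txt, c.txt} staged={none}
After op 4 (git add c.txt): modified={b.txt} staged={c.txt}
After op 5 (git add b.txt): modified={none} staged={b.txt, c.txt}
After op 6 (git add a.txt): modified={none} staged={b.txt, c.txt}
After op 7 (modify b.txt): modified={b.txt} staged={b.txt, c.txt}
After op 8 (modify a.txt): modified={a.txt, b.txt} staged={b.txt, c.txt}
After op 9 (git commit): modified={a.txt, b.txt} staged={none}
After op 10 (git commit): modified={a.txt, b.txt} staged={none}
After op 11 (modify c.txt): modified={a.txt, b.txt, c.txt} staged={none}
After op 12 (git commit): modified={a.txt, b.txt, c.txt} staged={none}
After op 13 (git add b.txt): modified={a.txt, c.txt} staged={b.txt}
After op 14 (git reset b.txt): modified={a.txt, b.txt, c.txt} staged={none}
After op 15 (git add a.txt): modified={b.txt, c.txt} staged={a.txt}
After op 16 (modify c.txt): modified={b.txt, c.txt} staged={a.txt}
After op 17 (modify c.txt): modified={b.txt, c.txt} staged={a.txt}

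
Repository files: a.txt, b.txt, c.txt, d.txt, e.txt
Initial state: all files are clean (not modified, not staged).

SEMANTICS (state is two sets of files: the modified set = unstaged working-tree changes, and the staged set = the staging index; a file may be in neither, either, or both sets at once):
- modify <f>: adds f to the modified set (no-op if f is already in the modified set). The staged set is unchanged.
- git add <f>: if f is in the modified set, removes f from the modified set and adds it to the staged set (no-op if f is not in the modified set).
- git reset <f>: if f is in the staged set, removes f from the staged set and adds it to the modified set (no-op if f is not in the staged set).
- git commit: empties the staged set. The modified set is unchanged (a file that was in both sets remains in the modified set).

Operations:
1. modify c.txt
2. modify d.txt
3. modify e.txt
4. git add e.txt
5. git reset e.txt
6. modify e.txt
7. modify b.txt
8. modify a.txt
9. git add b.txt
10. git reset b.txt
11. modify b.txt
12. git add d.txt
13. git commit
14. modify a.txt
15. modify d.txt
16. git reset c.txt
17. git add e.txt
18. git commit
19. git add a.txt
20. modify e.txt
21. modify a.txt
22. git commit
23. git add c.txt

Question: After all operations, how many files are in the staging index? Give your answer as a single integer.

After op 1 (modify c.txt): modified={c.txt} staged={none}
After op 2 (modify d.txt): modified={c.txt, d.txt} staged={none}
After op 3 (modify e.txt): modified={c.txt, d.txt, e.txt} staged={none}
After op 4 (git add e.txt): modified={c.txt, d.txt} staged={e.txt}
After op 5 (git reset e.txt): modified={c.txt, d.txt, e.txt} staged={none}
After op 6 (modify e.txt): modified={c.txt, d.txt, e.txt} staged={none}
After op 7 (modify b.txt): modified={b.txt, c.txt, d.txt, e.txt} staged={none}
After op 8 (modify a.txt): modified={a.txt, b.txt, c.txt, d.txt, e.txt} staged={none}
After op 9 (git add b.txt): modified={a.txt, c.txt, d.txt, e.txt} staged={b.txt}
After op 10 (git reset b.txt): modified={a.txt, b.txt, c.txt, d.txt, e.txt} staged={none}
After op 11 (modify b.txt): modified={a.txt, b.txt, c.txt, d.txt, e.txt} staged={none}
After op 12 (git add d.txt): modified={a.txt, b.txt, c.txt, e.txt} staged={d.txt}
After op 13 (git commit): modified={a.txt, b.txt, c.txt, e.txt} staged={none}
After op 14 (modify a.txt): modified={a.txt, b.txt, c.txt, e.txt} staged={none}
After op 15 (modify d.txt): modified={a.txt, b.txt, c.txt, d.txt, e.txt} staged={none}
After op 16 (git reset c.txt): modified={a.txt, b.txt, c.txt, d.txt, e.txt} staged={none}
After op 17 (git add e.txt): modified={a.txt, b.txt, c.txt, d.txt} staged={e.txt}
After op 18 (git commit): modified={a.txt, b.txt, c.txt, d.txt} staged={none}
After op 19 (git add a.txt): modified={b.txt, c.txt, d.txt} staged={a.txt}
After op 20 (modify e.txt): modified={b.txt, c.txt, d.txt, e.txt} staged={a.txt}
After op 21 (modify a.txt): modified={a.txt, b.txt, c.txt, d.txt, e.txt} staged={a.txt}
After op 22 (git commit): modified={a.txt, b.txt, c.txt, d.txt, e.txt} staged={none}
After op 23 (git add c.txt): modified={a.txt, b.txt, d.txt, e.txt} staged={c.txt}
Final staged set: {c.txt} -> count=1

Answer: 1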